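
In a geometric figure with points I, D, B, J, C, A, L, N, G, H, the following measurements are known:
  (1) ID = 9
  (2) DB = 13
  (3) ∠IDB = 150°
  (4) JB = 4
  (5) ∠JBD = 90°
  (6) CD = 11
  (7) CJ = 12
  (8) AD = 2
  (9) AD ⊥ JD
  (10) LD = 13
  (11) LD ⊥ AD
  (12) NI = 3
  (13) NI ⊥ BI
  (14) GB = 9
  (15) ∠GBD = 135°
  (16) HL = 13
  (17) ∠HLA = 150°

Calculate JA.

Step 1: By the law of cosines on triangle JBD: JD² = 4² + 13² − 2·4·13·cos(90°) = 185, so JD = √185.
Step 2: By the law of cosines on triangle JDA: JA² = √185² + 2² − 2·√185·2·cos(90°) = 189, so JA = 3·√21.

Therefore, the length of JA = 3·√21.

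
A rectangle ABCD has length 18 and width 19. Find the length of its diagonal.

Using the Pythagorean theorem:
d² = 18² + 19² = 324 + 361 = 685
d = sqrt(685)

sqrt(685)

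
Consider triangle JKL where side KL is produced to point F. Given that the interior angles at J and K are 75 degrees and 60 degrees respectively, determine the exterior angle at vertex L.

The interior angle at L is 180 - 75 - 60 = 45 degrees.
The exterior angle and interior angle at L are supplementary:
Exterior angle = 180 - 45 = 135 degrees.

135 degrees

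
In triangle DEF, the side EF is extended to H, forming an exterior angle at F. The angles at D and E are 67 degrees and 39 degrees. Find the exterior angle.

By the exterior angle theorem, an exterior angle of a triangle equals the sum of the two remote interior angles.
Exterior angle = angle D + angle E
Exterior angle = 67 + 39 = 106 degrees

106 degrees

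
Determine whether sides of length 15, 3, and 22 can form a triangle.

Check the triangle inequality: 15 + 3 = 18 ≤ 22.
Since the sum of two sides does not exceed the third, no triangle can be formed.

No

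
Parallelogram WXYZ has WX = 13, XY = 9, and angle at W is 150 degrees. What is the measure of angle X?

Opposite sides of a parallelogram are parallel, so consecutive angles form co-interior angles on a transversal.
Co-interior angles sum to 180°, giving angle X = 180 - 150 = 30 degrees.

30 degrees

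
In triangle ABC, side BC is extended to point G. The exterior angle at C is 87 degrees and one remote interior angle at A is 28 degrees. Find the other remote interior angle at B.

The exterior angle theorem states that an exterior angle equals the sum of the two non-adjacent interior angles.
So 87 = 28 + angle B, which gives angle B = 87 - 28 = 59 degrees.

59 degrees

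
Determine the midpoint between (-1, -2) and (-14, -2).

The midpoint is the average of the coordinates:
x: (-1 + -14)/2 = -15/2
y: (-2 + -2)/2 = -2
Midpoint = (-15/2, -2)

(-15/2, -2)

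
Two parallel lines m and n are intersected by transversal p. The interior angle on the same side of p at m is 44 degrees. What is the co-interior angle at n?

Co-interior angles sum to 180: 180 - 44 = 136 degrees.

136 degrees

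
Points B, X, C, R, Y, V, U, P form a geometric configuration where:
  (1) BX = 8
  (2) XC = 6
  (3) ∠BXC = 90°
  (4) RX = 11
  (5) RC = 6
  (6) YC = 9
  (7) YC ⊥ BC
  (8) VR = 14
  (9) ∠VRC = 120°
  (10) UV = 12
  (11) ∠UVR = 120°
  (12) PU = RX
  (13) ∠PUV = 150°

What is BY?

Step 1: By the law of cosines on triangle BXC: BC² = 8² + 6² − 2·8·6·cos(90°) = 100, so BC = 10.
Step 2: By the law of cosines on triangle BCY: BY² = 10² + 9² − 2·10·9·cos(90°) = 181, so BY = √181.

Therefore, the length of BY = √181.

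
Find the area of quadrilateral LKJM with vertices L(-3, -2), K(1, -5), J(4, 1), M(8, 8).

Using the Shoelace formula for a quadrilateral (vertices in order):
Area = (1/2)|sum of (x_i * y_(i+1) - x_(i+1) * y_i)|
Terms: (-3*-5 - 1*-2) = 17, (1*1 - 4*-5) = 21, (4*8 - 8*1) = 24, (8*-2 - -3*8) = 8
Sum = 70
Area = (1/2)(70) = 35

35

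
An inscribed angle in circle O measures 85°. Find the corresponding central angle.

Central angle = 2 × 85° = 170° (inscribed angle theorem).

170°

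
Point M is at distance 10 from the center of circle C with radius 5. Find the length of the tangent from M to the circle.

The tangent, radius, and line from the external point to the center form a right triangle.
The right angle is where the tangent meets the radius.
By the Pythagorean theorem: tangent² + 5² = 10²
tangent² = 100 - 25 = 75
tangent = 5*sqrt(3)

5*sqrt(3)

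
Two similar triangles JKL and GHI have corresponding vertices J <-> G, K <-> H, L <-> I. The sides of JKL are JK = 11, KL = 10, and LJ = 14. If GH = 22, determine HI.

Since the triangles are similar, the ratio of corresponding sides is constant.
Scale factor k = GH / JK = 22 / 11 = 2
HI = k * KL = 2 * 10 = 20

20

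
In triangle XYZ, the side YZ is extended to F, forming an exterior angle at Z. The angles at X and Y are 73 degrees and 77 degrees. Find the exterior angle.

By the exterior angle theorem, an exterior angle of a triangle equals the sum of the two remote interior angles.
Exterior angle = angle X + angle Y
Exterior angle = 73 + 77 = 150 degrees

150 degrees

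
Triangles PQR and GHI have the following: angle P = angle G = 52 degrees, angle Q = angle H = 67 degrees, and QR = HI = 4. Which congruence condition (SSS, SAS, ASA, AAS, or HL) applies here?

Consider the given information: angle P = angle G = 52 degrees, angle Q = angle H = 67 degrees, and QR = HI = 4
This is not ASA or HL: ASA requires two angles and the side between them. HL only applies to right triangles with matching hypotenuse and leg.
The correct criterion is AAS. Two pairs of corresponding angles and a non-included side are equal (Angle-Angle-Side).

AAS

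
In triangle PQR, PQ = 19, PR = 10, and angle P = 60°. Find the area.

When two sides and the included angle are known, the area formula is (1/2)ab sin(C).
The height from one side to the opposite vertex is 10 sin(60°) = 5*sqrt(3).
Area = (1/2) * 19 * 5*sqrt(3) = 95*sqrt(3)/2.

95*sqrt(3)/2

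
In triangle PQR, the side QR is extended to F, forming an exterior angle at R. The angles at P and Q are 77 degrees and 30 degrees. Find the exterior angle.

The interior angle at R is 180 - 77 - 30 = 73 degrees.
The exterior angle and interior angle at R are supplementary:
Exterior angle = 180 - 73 = 107 degrees.

107 degrees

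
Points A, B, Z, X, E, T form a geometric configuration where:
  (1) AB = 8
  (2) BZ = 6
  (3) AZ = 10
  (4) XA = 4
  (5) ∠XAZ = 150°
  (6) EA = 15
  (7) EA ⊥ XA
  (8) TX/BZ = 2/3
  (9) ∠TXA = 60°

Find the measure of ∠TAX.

From the given relations: TX = 2/3·BZ = 2/3·6 = 4.
Step 1: By the law of cosines on triangle AXT: AT² = 4² + 4² − 2·4·4·cos(60°) = 16, so AT = 4.
Step 2: By the inverse law of cosines on triangle TAX: cos(∠TAX) = (4² + 4² − 4²) / (2·4·4) = 16/32 = 0.5, so ∠TAX = 60°.

Therefore, the measure of angle ∠TAX = 60°.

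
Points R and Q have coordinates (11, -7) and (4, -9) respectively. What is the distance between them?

d = sqrt((-7)^2 + (-2)^2) = sqrt(53)

sqrt(53)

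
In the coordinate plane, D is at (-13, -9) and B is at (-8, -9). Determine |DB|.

d = sqrt((5)^2 + (0)^2) = sqrt(25) = 5

5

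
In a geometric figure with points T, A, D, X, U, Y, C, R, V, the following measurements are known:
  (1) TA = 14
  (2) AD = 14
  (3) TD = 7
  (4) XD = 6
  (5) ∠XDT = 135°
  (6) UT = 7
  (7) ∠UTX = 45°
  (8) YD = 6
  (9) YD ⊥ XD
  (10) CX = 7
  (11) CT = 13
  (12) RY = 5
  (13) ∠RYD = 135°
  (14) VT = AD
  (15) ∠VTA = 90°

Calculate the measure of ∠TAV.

From the given relations: VT = AD = 14.
Step 1: By the law of cosines on triangle ATV: AV² = 14² + 14² − 2·14·14·cos(90°) = 392, so AV = 14·√2.
Step 2: By the inverse law of cosines on triangle TAV: cos(∠TAV) = (14² + (14·√2)² − 14²) / (2·14·14·√2) = 392/554.37 = 0.7071, so ∠TAV = 45°.

Therefore, the measure of angle ∠TAV = 45°.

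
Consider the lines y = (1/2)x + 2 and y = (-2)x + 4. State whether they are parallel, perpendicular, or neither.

Slope of line 1: m1 = 1/2
Slope of line 2: m2 = -2
Two lines are perpendicular when the product of their slopes is -1 (negative reciprocals).
m1 * m2 = (1/2) * (-2) = -1, confirming perpendicularity.

Perpendicular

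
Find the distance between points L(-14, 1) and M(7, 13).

The horizontal distance is |7 - -14| = 21 and the vertical distance is |13 - 1| = 12.
By the Pythagorean theorem, d = sqrt(21^2 + 12^2) = sqrt(585) = 3*sqrt(65).

3*sqrt(65)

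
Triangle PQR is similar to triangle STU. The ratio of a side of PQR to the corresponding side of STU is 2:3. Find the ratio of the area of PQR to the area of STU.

Area ratio = (side ratio)^2 = (2/3)^2 = 4:9.

4:9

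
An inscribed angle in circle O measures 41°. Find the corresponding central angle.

By the inscribed angle theorem, the central angle is twice the inscribed angle.
Central angle = 2 × 41° = 82°

82°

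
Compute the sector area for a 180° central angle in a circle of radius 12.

Sector area = πr² × θ/360
= π × 12² × 1/2
= π × 144 × 1/2
= 72*pi

72*pi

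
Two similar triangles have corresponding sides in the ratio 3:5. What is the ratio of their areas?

Area scales with the square of linear dimensions. If every length is multiplied by 3/5, then the area is multiplied by (3/5)^2 = 9/25.
The area ratio is 9:25.

9:25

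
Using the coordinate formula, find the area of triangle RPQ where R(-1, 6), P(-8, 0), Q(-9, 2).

Shoelace: Area = (1/2)|-1(0-2) + -8(2-6) + -9(6-0)| = (1/2)(20) = 10

10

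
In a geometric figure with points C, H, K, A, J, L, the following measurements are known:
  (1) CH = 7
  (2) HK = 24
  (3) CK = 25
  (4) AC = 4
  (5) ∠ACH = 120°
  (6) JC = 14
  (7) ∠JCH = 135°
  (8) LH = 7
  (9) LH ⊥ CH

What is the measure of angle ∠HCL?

Step 1: By the law of cosines on triangle CHL: CL² = 7² + 7² − 2·7·7·cos(90°) = 98, so CL = 7·√2.
Step 2: By the inverse law of cosines on triangle HCL: cos(∠HCL) = (7² + (7·√2)² − 7²) / (2·7·7·√2) = 98/138.59 = 0.7071, so ∠HCL = 45°.

Therefore, the measure of angle ∠HCL = 45°.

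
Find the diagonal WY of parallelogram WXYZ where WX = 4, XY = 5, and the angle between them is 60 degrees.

Law of cosines: d^2 = 4^2 + 5^2 - 2(4)(5)cos(60°) = 21, so d = sqrt(21).

sqrt(21)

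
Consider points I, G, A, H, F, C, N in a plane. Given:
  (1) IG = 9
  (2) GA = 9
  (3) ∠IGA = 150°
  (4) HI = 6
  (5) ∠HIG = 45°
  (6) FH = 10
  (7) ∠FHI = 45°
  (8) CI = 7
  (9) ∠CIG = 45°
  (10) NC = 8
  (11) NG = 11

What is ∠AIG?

Step 1: By the law of cosines on triangle IGA: IA² = 9² + 9² − 2·9·9·cos(150°) = 302.3, so IA ≈ 17.39.
Step 2: By the inverse law of cosines on triangle AIG: cos(∠AIG) = (17.39² + 9² − 9²) / (2·17.39·9) = 302.3/312.96 = 0.9659, so ∠AIG = 15°.

Therefore, the measure of angle ∠AIG = 15°.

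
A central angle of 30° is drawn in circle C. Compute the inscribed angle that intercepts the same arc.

Inscribed angle = 30° / 2 = 15° (inscribed angle theorem).

15°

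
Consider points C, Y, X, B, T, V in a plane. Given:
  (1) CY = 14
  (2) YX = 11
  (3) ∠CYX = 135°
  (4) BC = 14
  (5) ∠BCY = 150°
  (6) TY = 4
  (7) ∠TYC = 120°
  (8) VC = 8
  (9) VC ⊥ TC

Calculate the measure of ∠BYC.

Step 1: By the law of cosines on triangle YCB: YB² = 14² + 14² − 2·14·14·cos(150°) = 731.48, so YB ≈ 27.05.
Step 2: By the inverse law of cosines on triangle BYC: cos(∠BYC) = (27.05² + 14² − 14²) / (2·27.05·14) = 731.48/757.29 = 0.9659, so ∠BYC = 15°.

Therefore, the measure of angle ∠BYC = 15°.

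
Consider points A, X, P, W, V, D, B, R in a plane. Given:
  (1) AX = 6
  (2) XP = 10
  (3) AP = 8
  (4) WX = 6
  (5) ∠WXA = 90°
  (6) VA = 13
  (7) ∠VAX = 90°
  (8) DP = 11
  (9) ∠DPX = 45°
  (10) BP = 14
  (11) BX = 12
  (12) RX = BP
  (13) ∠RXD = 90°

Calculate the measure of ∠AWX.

Step 1: By the law of cosines on triangle WXA: WA² = 6² + 6² − 2·6·6·cos(90°) = 72, so WA = 6·√2.
Step 2: By the inverse law of cosines on triangle AWX: cos(∠AWX) = ((6·√2)² + 6² − 6²) / (2·6·√2·6) = 72/101.82 = 0.7071, so ∠AWX = 45°.

Therefore, the measure of angle ∠AWX = 45°.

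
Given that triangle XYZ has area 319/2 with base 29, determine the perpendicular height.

Rearranging the area formula Area = (1/2) * base * height:
height = 2 * Area / base = 2 * 319/2 / 29 = 11.

11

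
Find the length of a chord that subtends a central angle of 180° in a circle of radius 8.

Chord = 2(8) sin(90°) = 16

16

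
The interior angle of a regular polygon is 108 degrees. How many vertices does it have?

Exterior angle = 180 - 108 = 72. n = 360 / 72 = 5.

5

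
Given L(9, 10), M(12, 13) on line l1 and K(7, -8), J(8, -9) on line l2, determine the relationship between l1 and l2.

Slope of line 1: m1 = (13 - 10)/(12 - 9) = 3/3 = 1
Slope of line 2: m2 = (-9 - -8)/(8 - 7) = -1/1 = -1
m1 * m2 = -1, so perpendicular.

Perpendicular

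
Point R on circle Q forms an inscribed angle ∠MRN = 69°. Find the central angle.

The inscribed angle theorem states that a central angle is always twice any inscribed angle that subtends the same arc.
Since the inscribed angle is 69°, the central angle = 2 × 69° = 138°.

138°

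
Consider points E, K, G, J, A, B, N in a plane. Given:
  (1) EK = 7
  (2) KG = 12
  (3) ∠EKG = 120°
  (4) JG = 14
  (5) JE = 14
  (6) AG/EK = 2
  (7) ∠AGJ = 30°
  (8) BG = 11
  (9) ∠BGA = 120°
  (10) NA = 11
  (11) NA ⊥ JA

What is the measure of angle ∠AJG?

From the given relations: AG = 2·EK = 2·7 = 14.
Step 1: By the law of cosines on triangle JGA: JA² = 14² + 14² − 2·14·14·cos(30°) = 52.52, so JA ≈ 7.25.
Step 2: By the inverse law of cosines on triangle AJG: cos(∠AJG) = (7.25² + 14² − 14²) / (2·7.25·14) = 52.52/202.91 = 0.2588, so ∠AJG = 75°.

Therefore, the measure of angle ∠AJG = 75°.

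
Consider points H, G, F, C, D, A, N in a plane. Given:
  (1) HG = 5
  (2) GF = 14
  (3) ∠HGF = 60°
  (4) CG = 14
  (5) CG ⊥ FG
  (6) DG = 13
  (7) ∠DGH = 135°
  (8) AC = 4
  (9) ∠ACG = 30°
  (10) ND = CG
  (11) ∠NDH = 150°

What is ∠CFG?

Step 1: By the law of cosines on triangle FGC: FC² = 14² + 14² − 2·14·14·cos(90°) = 392, so FC = 14·√2.
Step 2: By the inverse law of cosines on triangle CFG: cos(∠CFG) = ((14·√2)² + 14² − 14²) / (2·14·√2·14) = 392/554.37 = 0.7071, so ∠CFG = 45°.

Therefore, the measure of angle ∠CFG = 45°.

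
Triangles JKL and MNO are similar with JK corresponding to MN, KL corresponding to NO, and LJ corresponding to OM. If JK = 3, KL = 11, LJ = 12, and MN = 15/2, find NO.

Since the triangles are similar, the ratio of corresponding sides is constant.
Scale factor k = MN / JK = 15/2 / 3 = 5/2
NO = k * KL = 5/2 * 11 = 55/2

55/2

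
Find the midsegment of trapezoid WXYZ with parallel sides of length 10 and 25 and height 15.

The midsegment of a trapezoid = (base1 + base2) / 2
midsegment = (10 + 25) / 2
midsegment = 35 / 2
midsegment = 35/2

35/2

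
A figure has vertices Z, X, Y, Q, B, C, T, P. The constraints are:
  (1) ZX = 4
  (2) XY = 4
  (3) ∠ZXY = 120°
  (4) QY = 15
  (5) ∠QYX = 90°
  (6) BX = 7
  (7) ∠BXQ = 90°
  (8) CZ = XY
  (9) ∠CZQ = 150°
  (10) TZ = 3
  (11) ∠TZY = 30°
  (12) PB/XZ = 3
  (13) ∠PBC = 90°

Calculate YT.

Step 1: By the law of cosines on triangle ZXY: ZY² = 4² + 4² − 2·4·4·cos(120°) = 48, so ZY = 4·√3.
Step 2: By the law of cosines on triangle YZT: YT² = (4·√3)² + 3² − 2·4·√3·3·cos(30°) = 21, so YT = √21.

Therefore, the length of YT = √21.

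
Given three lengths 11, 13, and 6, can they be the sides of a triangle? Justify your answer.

For three segments to close into a triangle, no single side can be as long as the other two combined.
The longest side is 13, and 6 + 11 = 17 > 13.
A triangle can be formed.

Yes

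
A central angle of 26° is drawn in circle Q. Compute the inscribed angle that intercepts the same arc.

An inscribed angle intercepts an arc from a point on the circle, while the central angle intercepts the same arc from the center.
The inscribed angle is always half the central angle: 26° / 2 = 13°.

13°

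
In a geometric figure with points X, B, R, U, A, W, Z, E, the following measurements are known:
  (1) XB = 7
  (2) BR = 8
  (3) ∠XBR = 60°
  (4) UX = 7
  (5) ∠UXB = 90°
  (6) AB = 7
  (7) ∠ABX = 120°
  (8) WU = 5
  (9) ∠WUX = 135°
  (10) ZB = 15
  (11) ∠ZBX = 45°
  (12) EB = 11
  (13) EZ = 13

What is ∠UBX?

Step 1: By the law of cosines on triangle BXU: BU² = 7² + 7² − 2·7·7·cos(90°) = 98, so BU = 7·√2.
Step 2: By the inverse law of cosines on triangle UBX: cos(∠UBX) = ((7·√2)² + 7² − 7²) / (2·7·√2·7) = 98/138.59 = 0.7071, so ∠UBX = 45°.

Therefore, the measure of angle ∠UBX = 45°.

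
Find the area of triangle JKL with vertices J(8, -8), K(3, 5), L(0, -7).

Shoelace: Area = (1/2)|8(5--7) + 3(-7--8) + 0(-8-5)| = (1/2)(99) = 99/2

99/2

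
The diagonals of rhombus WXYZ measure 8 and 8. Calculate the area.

Area = (8 * 8) / 2 = 64 / 2 = 32

32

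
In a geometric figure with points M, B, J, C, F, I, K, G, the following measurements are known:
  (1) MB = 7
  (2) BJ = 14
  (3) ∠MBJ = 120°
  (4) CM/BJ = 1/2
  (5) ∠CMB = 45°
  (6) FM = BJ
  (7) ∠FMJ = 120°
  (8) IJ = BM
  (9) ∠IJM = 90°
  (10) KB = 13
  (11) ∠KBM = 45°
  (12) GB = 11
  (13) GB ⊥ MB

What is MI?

From the given relations: IJ = BM = 7.
Step 1: By the law of cosines on triangle JBM: JM² = 14² + 7² − 2·14·7·cos(120°) = 343, so JM = 7·√7.
Step 2: By the law of cosines on triangle MJI: MI² = (7·√7)² + 7² − 2·7·√7·7·cos(90°) = 392, so MI = 14·√2.

Therefore, the length of MI = 14·√2.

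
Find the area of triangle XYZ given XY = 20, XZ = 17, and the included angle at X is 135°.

When two sides and the included angle are known, the area formula is (1/2)ab sin(C).
The height from one side to the opposite vertex is 17 sin(135°) = 17*sqrt(2)/2.
Area = (1/2) * 20 * 17*sqrt(2)/2 = 85*sqrt(2).

85*sqrt(2)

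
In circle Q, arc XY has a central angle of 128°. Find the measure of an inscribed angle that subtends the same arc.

An inscribed angle intercepts an arc from a point on the circle, while the central angle intercepts the same arc from the center.
The inscribed angle is always half the central angle: 128° / 2 = 64°.

64°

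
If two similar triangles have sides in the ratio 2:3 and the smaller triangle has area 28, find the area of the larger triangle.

The ratio of areas of similar triangles = (side ratio)^2.
Side ratio = 2:3, so area ratio = 4:9.
Area of the larger triangle / Area of the smaller triangle = 9/4
Area of the larger triangle = 28 * 9/4 = 63

63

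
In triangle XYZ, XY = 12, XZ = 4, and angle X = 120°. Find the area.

When two sides and the included angle are known, the area formula is (1/2)ab sin(C).
The height from one side to the opposite vertex is 4 sin(120°) = 2*sqrt(3).
Area = (1/2) * 12 * 2*sqrt(3) = 12*sqrt(3).

12*sqrt(3)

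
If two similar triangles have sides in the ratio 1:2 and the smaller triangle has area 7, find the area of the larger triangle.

Area ratio = (1/2)^2 = 1/4. Area of the larger triangle = 7 * 4/1 = 28.

28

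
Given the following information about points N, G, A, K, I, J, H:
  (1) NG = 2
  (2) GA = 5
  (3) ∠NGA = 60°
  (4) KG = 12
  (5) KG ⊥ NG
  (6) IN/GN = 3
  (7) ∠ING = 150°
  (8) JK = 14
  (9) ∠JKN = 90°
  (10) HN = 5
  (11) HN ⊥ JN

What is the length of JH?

Step 1: By the law of cosines on triangle NGK: NK² = 2² + 12² − 2·2·12·cos(90°) = 148, so NK = 2·√37.
Step 2: By the law of cosines on triangle JKN: JN² = 14² + (2·√37)² − 2·14·2·√37·cos(90°) = 344, so JN = 2·√86.
Step 3: By the law of cosines on triangle JNH: JH² = (2·√86)² + 5² − 2·2·√86·5·cos(90°) = 369, so JH = 3·√41.

Therefore, the length of JH = 3·√41.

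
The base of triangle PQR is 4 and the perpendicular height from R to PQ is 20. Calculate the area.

Area = (1/2) * base * height
Area = (1/2) * 4 * 20
Area = 40

40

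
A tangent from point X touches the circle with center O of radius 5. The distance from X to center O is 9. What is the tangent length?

Let T be the point of tangency. Then OT ⊥ XT (radius ⊥ tangent).
In right triangle OTX: OX² = OT² + XT²
9² = 5² + XT²
XT² = 56, XT = 2*sqrt(14)

2*sqrt(14)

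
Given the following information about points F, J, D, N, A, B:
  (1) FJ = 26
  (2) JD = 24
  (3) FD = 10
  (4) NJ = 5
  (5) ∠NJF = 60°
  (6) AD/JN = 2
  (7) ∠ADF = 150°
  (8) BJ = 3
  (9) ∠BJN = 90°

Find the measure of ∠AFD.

From the given relations: AD = 2·JN = 2·5 = 10.
Step 1: By the law of cosines on triangle FDA: FA² = 10² + 10² − 2·10·10·cos(150°) = 373.21, so FA ≈ 19.32.
Step 2: By the inverse law of cosines on triangle AFD: cos(∠AFD) = (19.32² + 10² − 10²) / (2·19.32·10) = 373.21/386.37 = 0.9659, so ∠AFD = 15°.

Therefore, the measure of angle ∠AFD = 15°.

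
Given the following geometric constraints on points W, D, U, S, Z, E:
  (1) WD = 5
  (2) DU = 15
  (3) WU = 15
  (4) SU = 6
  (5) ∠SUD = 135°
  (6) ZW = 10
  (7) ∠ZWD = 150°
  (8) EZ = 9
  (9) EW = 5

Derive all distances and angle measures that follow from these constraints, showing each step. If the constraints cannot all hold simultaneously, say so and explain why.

The constraints are consistent.

Step 1: From DU = 15, US = 6, and ∠DUS = 135°, by the law of cosines:
  DS² = DU² + US² - 2·DU·US·cos(135°) = 225 + 36 + 127.3 = 388.3
  DS ≈ 19.7

Step 2: From DW = 5, WZ = 10, and ∠DWZ = 150°, by the law of cosines:
  DZ² = DW² + WZ² - 2·DW·WZ·cos(150°) = 25 + 100 + 86.6 = 211.6
  DZ ≈ 14.55

Step 3: From WD = 5, WU = 15, DU = 15, by the inverse law of cosines:
  cos(∠DWU) = (WD² + WU² - DU²) / (2·WD·WU)
  ∠DWU = 80.41°

Step 4: From WE = 5, WZ = 10, EZ = 9, by the inverse law of cosines:
  cos(∠EWZ) = (WE² + WZ² - EZ²) / (2·WE·WZ)
  ∠EWZ = 63.9°

Step 5: From DU = 15, DW = 5, UW = 15, by the inverse law of cosines:
  cos(∠UDW) = (DU² + DW² - UW²) / (2·DU·DW)
  ∠UDW = 80.41°

Step 6: From UD = 15, UW = 15, DW = 5, by the inverse law of cosines:
  cos(∠DUW) = (UD² + UW² - DW²) / (2·UD·UW)
  ∠DUW = 19.19°

Step 7: From ZE = 9, ZW = 10, EW = 5, by the inverse law of cosines:
  cos(∠EZW) = (ZE² + ZW² - EW²) / (2·ZE·ZW)
  ∠EZW = 29.93°

Step 8: From EW = 5, EZ = 9, WZ = 10, by the inverse law of cosines:
  cos(∠WEZ) = (EW² + EZ² - WZ²) / (2·EW·EZ)
  ∠WEZ = 86.18°

Step 9: From DS = 19.7, DU = 15, SU = 6, by the inverse law of cosines:
  cos(∠SDU) = (DS² + DU² - SU²) / (2·DS·DU)
  ∠SDU = 12.43°

Step 10: From DW = 5, DZ = 14.55, WZ = 10, by the inverse law of cosines:
  cos(∠WDZ) = (DW² + DZ² - WZ²) / (2·DW·DZ)
  ∠WDZ = 20.1°

Step 11: From SD = 19.7, SU = 6, DU = 15, by the inverse law of cosines:
  cos(∠DSU) = (SD² + SU² - DU²) / (2·SD·SU)
  ∠DSU = 32.57°

Step 12: From ZD = 14.55, ZW = 10, DW = 5, by the inverse law of cosines:
  cos(∠DZW) = (ZD² + ZW² - DW²) / (2·ZD·ZW)
  ∠DZW = 9.9°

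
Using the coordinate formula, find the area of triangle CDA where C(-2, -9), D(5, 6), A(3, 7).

The Shoelace formula computes the area from vertex coordinates by summing cross products.
For vertices (-2,-9), (5,6), (3,7):
Signed sum = -2*6 - 5*-9 + 5*7 - 3*6 + 3*-9 - -2*7
= 33 + 17 + -13 = 37
Area = (1/2)|37| = 37/2.

37/2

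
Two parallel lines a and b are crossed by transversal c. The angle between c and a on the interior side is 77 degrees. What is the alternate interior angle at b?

Alternate interior angles formed by parallel lines and a transversal are equal.
The given angle is 77 degrees.
The alternate interior angle = 77 degrees.

77 degrees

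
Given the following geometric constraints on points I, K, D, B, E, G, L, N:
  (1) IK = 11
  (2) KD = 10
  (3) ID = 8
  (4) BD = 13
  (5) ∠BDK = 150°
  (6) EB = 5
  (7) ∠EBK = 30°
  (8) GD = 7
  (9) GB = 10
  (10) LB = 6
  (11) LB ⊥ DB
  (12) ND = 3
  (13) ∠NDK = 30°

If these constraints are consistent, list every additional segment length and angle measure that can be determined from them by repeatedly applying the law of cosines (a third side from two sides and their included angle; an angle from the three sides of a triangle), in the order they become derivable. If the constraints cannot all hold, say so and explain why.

The constraints are consistent. Derivable facts, in order:
After 1 step:
- DL ≈ 14.32
- KB ≈ 22.23
- KN ≈ 7.55
- ∠BDG = 49.58°
- ∠BGD = 98.21°
- ∠DBG = 32.2°
- ∠DIK = 61.12°
- ∠DKI = 44.47°
- ∠IDK = 74.41°
After 2 steps:
- KE ≈ 18.07
- ∠BDL = 24.78°
- ∠BKD = 17°
- ∠BLD = 65.22°
- ∠DBK = 13°
- ∠DKN = 11.46°
- ∠DNK = 138.54°
After 3 steps:
- ∠BEK = 142.05°
- ∠BKE = 7.95°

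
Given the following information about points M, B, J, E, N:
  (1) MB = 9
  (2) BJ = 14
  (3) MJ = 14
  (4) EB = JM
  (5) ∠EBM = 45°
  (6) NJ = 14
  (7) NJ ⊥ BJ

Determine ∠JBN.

Step 1: By the law of cosines on triangle BJN: BN² = 14² + 14² − 2·14·14·cos(90°) = 392, so BN = 14·√2.
Step 2: By the inverse law of cosines on triangle JBN: cos(∠JBN) = (14² + (14·√2)² − 14²) / (2·14·14·√2) = 392/554.37 = 0.7071, so ∠JBN = 45°.

Therefore, the measure of angle ∠JBN = 45°.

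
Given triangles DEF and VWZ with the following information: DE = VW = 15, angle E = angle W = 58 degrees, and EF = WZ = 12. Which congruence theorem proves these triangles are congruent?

The given information provides:
DE = VW = 15, angle E = angle W = 58 degrees, and EF = WZ = 12
This matches the SAS congruence theorem.
Two pairs of corresponding sides and the included angle are equal (Side-Angle-Side).

SAS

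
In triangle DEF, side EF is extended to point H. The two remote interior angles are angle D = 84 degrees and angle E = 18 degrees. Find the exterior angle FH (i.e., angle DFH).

By the exterior angle theorem, an exterior angle of a triangle equals the sum of the two remote interior angles.
Exterior angle = angle D + angle E
Exterior angle = 84 + 18 = 102 degrees

102 degrees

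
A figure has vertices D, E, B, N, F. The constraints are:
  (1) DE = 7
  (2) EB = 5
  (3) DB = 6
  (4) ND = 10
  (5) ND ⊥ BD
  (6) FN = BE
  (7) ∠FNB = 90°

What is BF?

From the given relations: FN = BE = 5.
Step 1: By the law of cosines on triangle BDN: BN² = 6² + 10² − 2·6·10·cos(90°) = 136, so BN = 2·√34.
Step 2: By the law of cosines on triangle BNF: BF² = (2·√34)² + 5² − 2·2·√34·5·cos(90°) = 161, so BF = √161.

Therefore, the length of BF = √161.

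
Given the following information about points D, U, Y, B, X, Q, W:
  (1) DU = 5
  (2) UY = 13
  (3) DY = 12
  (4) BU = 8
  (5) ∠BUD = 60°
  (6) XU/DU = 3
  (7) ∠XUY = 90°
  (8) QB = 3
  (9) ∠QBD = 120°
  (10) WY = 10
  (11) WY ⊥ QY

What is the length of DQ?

Step 1: By the law of cosines on triangle BUD: BD² = 8² + 5² − 2·8·5·cos(60°) = 49, so BD = 7.
Step 2: By the law of cosines on triangle DBQ: DQ² = 7² + 3² − 2·7·3·cos(120°) = 79, so DQ = √79.

Therefore, the length of DQ = √79.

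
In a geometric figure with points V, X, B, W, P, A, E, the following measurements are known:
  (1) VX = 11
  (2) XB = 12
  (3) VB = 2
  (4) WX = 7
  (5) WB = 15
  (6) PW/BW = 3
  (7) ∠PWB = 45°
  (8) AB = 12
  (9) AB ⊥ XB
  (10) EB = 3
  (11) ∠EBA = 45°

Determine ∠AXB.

Step 1: By the law of cosines on triangle XBA: XA² = 12² + 12² − 2·12·12·cos(90°) = 288, so XA = 12·√2.
Step 2: By the inverse law of cosines on triangle AXB: cos(∠AXB) = ((12·√2)² + 12² − 12²) / (2·12·√2·12) = 288/407.29 = 0.7071, so ∠AXB = 45°.

Therefore, the measure of angle ∠AXB = 45°.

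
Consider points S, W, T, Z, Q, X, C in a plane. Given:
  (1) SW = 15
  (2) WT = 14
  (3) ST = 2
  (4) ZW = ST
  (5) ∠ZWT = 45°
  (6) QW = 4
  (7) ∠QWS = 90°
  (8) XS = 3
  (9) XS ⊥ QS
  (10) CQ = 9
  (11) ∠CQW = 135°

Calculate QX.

Step 1: By the law of cosines on triangle SWQ: SQ² = 15² + 4² − 2·15·4·cos(90°) = 241, so SQ ≈ 15.52.
Step 2: By the law of cosines on triangle QSX: QX² = 15.52² + 3² − 2·15.52·3·cos(90°) = 250, so QX = 5·√10.

Therefore, the length of QX = 5·√10.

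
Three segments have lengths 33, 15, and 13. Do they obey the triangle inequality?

No.
The triangle inequality is violated: 15 + 13 = 28 ≤ 33.
These lengths cannot form a triangle.

No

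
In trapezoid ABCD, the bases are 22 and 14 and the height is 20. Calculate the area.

Area of a trapezoid = (base1 + base2) * height / 2
Area = (22 + 14) * 20 / 2
Area = 36 * 20 / 2
Area = 720 / 2
Area = 360

360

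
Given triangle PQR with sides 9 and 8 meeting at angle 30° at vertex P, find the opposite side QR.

Law of cosines: QR^2 = 9^2 + 8^2 - 2(9)(8)cos(30°) = 145 - 72*sqrt(3), so QR = sqrt(145 - 72*sqrt(3)).

sqrt(145 - 72*sqrt(3))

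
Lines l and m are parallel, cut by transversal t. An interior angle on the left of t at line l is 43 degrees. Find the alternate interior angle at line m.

Alternate interior angles lie on opposite sides of the transversal, between the parallel lines.
By the alternate interior angle theorem, they are equal: 43 degrees.

43 degrees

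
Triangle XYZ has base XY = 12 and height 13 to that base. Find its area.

A triangle's area is half the area of a rectangle with the same base and height.
Area = (1/2) * 12 * 13 = 78.

78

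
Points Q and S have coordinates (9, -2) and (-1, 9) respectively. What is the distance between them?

d = sqrt((-10)^2 + (11)^2) = sqrt(221)

sqrt(221)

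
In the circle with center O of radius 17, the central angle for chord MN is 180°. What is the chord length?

Drop a perpendicular from the center to the chord, bisecting both the chord and the central angle.
Each half-chord = r sin(θ/2) = 17 sin(90°).
The full chord = 2 × 17 × sin(90°) = 34.

34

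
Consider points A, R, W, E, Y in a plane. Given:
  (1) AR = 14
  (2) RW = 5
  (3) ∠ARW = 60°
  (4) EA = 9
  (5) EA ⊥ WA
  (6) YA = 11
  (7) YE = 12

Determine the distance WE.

Step 1: By the law of cosines on triangle ARW: AW² = 14² + 5² − 2·14·5·cos(60°) = 151, so AW = √151.
Step 2: By the law of cosines on triangle WAE: WE² = √151² + 9² − 2·√151·9·cos(90°) = 232, so WE = 2·√58.

Therefore, the length of WE = 2·√58.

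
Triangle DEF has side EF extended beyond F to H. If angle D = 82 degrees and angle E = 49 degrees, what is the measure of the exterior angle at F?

By the exterior angle theorem, an exterior angle of a triangle equals the sum of the two remote interior angles.
Exterior angle = angle D + angle E
Exterior angle = 82 + 49 = 131 degrees

131 degrees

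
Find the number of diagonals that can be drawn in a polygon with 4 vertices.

The number of diagonals in an n-gon is n(n - 3)/2.
For n = 4: 4(4 - 3)/2 = 4 × 1 / 2 = 2.

2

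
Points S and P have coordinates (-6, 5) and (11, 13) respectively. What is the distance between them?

The horizontal distance is |11 - -6| = 17 and the vertical distance is |13 - 5| = 8.
By the Pythagorean theorem, d = sqrt(17^2 + 8^2) = sqrt(353).

sqrt(353)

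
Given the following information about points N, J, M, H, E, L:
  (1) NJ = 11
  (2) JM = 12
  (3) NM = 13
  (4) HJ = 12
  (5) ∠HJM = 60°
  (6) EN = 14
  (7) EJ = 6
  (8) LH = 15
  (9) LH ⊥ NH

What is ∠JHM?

Step 1: By the law of cosines on triangle HJM: HM² = 12² + 12² − 2·12·12·cos(60°) = 144, so HM = 12.
Step 2: By the inverse law of cosines on triangle JHM: cos(∠JHM) = (12² + 12² − 12²) / (2·12·12) = 144/288 = 0.5, so ∠JHM = 60°.

Therefore, the measure of angle ∠JHM = 60°.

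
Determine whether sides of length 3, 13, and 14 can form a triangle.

Yes.
The triangle inequality requires that the sum of any two sides exceeds the third.
Here 3 + 13 = 16 > 14, so the condition is met.

Yes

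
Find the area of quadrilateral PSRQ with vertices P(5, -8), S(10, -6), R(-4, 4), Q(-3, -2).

Shoelace: sum of cross terms = 120, Area = (1/2)|120| = 60

60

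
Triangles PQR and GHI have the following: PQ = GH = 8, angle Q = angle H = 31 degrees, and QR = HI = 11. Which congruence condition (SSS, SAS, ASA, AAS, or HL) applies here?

The given information provides:
PQ = GH = 8, angle Q = angle H = 31 degrees, and QR = HI = 11
This matches the SAS congruence theorem.
Two pairs of corresponding sides and the included angle are equal (Side-Angle-Side).

SAS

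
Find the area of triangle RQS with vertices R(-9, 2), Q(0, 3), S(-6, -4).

Using the Shoelace formula for a triangle:
Area = (1/2)|x0(y1 - y2) + x1(y2 - y0) + x2(y0 - y1)|
Area = (1/2)|-9(3 - -4) + 0(-4 - 2) + -6(2 - 3)|
Area = (1/2)|-63 + 0 + 6|
Area = (1/2)|-57|
Area = (1/2)(57)
Area = 57/2

57/2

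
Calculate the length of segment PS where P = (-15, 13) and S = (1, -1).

d = sqrt((1 - -15)^2 + (-1 - 13)^2)
d = sqrt(16^2 + -14^2)
d = sqrt(256 + 196)
d = sqrt(452) = 2*sqrt(113)

2*sqrt(113)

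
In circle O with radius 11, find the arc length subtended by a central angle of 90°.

The full circumference is 2πr = 2π(11) = 22*pi.
The arc spans 90° out of 360°, which is a fraction of 1/4.
Arc length = 22*pi × 1/4 = 11*pi/2.

11*pi/2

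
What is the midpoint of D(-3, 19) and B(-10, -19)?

M = ((x₁ + x₂)/2, (y₁ + y₂)/2)
= ((-3 + -10)/2, (19 + -19)/2)
= (-13/2, 0/2) = (-13/2, 0)

(-13/2, 0)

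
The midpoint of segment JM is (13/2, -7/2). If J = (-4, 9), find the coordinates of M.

Using the midpoint formula: M = ((x1 + x2)/2, (y1 + y2)/2)
We know M = (13/2, -7/2) and J = (-4, 9)
For x: 13/2 = (-4 + x2)/2, so x2 = 2*13/2 - -4 = 17
For y: -7/2 = (9 + y2)/2, so y2 = 2*-7/2 - 9 = -16
M = (17, -16)

(17, -16)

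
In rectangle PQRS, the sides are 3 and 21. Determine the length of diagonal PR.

A rectangle's diagonal splits it into two right triangles, with the diagonal as the hypotenuse.
By the Pythagorean theorem, d^2 = 3^2 + 21^2 = 450.
Therefore d = sqrt(450) = 15*sqrt(2).

15*sqrt(2)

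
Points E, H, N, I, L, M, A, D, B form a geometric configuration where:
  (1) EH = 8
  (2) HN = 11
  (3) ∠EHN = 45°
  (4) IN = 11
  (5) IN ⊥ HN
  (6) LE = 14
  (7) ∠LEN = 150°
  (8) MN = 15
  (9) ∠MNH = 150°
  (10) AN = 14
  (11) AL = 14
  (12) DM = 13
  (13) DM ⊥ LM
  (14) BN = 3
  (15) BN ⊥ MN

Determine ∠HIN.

Step 1: By the law of cosines on triangle INH: IH² = 11² + 11² − 2·11·11·cos(90°) = 242, so IH = 11·√2.
Step 2: By the inverse law of cosines on triangle HIN: cos(∠HIN) = ((11·√2)² + 11² − 11²) / (2·11·√2·11) = 242/342.24 = 0.7071, so ∠HIN = 45°.

Therefore, the measure of angle ∠HIN = 45°.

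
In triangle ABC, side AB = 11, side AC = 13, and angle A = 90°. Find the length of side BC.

By the law of cosines: BC^2 = AB^2 + AC^2 - 2*AB*AC*cos(A)
BC^2 = 11^2 + 13^2 - 2*11*13*cos(90°)
BC^2 = 121 + 169 - 286*(0)
BC^2 = 290
BC = sqrt(290)

sqrt(290)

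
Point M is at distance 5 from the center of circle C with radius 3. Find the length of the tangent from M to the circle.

The tangent, radius, and line from the external point to the center form a right triangle.
The right angle is where the tangent meets the radius.
By the Pythagorean theorem: tangent² + 3² = 5²
tangent² = 25 - 9 = 16
tangent = 4

4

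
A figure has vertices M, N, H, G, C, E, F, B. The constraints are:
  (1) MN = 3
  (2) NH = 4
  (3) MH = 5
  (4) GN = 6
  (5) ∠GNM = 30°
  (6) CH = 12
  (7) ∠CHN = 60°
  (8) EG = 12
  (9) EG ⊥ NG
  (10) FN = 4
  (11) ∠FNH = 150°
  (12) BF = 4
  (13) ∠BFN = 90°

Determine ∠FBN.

Step 1: By the law of cosines on triangle BFN: BN² = 4² + 4² − 2·4·4·cos(90°) = 32, so BN = 4·√2.
Step 2: By the inverse law of cosines on triangle FBN: cos(∠FBN) = (4² + (4·√2)² − 4²) / (2·4·4·√2) = 32/45.25 = 0.7071, so ∠FBN = 45°.

Therefore, the measure of angle ∠FBN = 45°.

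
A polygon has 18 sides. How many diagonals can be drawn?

Total line segments between 18 vertices = C(18,2) = 153.
Subtract the 18 sides: 153 - 18 = 135 diagonals.

135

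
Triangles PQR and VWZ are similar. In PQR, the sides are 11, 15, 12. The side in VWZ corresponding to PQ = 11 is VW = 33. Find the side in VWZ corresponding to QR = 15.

Since the triangles are similar, the ratio of corresponding sides is constant.
Scale factor k = VW / PQ = 33 / 11 = 3
WZ = k * QR = 3 * 15 = 45

45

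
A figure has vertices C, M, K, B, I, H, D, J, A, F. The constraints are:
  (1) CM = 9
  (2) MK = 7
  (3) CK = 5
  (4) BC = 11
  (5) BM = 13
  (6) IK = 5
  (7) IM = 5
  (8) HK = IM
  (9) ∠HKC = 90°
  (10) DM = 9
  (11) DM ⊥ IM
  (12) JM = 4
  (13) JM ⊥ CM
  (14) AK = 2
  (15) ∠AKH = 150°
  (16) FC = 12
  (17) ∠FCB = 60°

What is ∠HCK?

From the given relations: HK = IM = 5.
Step 1: By the law of cosines on triangle CKH: CH² = 5² + 5² − 2·5·5·cos(90°) = 50, so CH = 5·√2.
Step 2: By the inverse law of cosines on triangle HCK: cos(∠HCK) = ((5·√2)² + 5² − 5²) / (2·5·√2·5) = 50/70.71 = 0.7071, so ∠HCK = 45°.

Therefore, the measure of angle ∠HCK = 45°.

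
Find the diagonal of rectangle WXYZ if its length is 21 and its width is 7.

A rectangle's diagonal splits it into two right triangles, with the diagonal as the hypotenuse.
By the Pythagorean theorem, d^2 = 21^2 + 7^2 = 490.
Therefore d = sqrt(490) = 7*sqrt(10).

7*sqrt(10)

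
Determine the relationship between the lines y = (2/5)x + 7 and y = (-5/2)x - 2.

Slope of line 1: m1 = 2/5
Slope of line 2: m2 = -5/2
m1 * m2 = -1, so perpendicular.

Perpendicular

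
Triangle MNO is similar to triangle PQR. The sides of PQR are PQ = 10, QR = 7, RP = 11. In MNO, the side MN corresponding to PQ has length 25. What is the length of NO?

k = 25/10 = 5/2. NO = 5/2 * 7 = 35/2.

35/2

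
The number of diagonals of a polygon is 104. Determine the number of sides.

Using d = n(n - 3)/2, we solve 104 = n(n - 3)/2.
So n(n - 3) = 208.
Testing n = 16: 16 * 13 = 208 = 208. Correct.
The polygon has 16 sides.

16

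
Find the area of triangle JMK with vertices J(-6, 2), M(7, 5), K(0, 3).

Using the Shoelace formula for a triangle:
Area = (1/2)|x0(y1 - y2) + x1(y2 - y0) + x2(y0 - y1)|
Area = (1/2)|-6(5 - 3) + 7(3 - 2) + 0(2 - 5)|
Area = (1/2)|-12 + 7 + 0|
Area = (1/2)|-5|
Area = (1/2)(5)
Area = 5/2

5/2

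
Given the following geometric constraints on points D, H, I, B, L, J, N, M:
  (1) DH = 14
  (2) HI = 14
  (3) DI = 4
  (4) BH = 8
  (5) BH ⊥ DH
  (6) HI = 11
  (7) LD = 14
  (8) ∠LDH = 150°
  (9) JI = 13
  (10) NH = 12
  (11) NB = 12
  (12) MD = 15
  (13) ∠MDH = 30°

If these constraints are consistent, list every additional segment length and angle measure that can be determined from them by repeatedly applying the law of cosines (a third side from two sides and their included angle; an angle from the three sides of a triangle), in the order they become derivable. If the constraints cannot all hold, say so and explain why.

These constraints are not satisfiable: (2) HI = 14 and (6) HI = 11 assign two different lengths to the same segment. No planar figure meets all of them, so nothing further can be derived.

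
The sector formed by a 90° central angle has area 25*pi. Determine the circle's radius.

Sector area A = πr² × θ/360, so r² = 360A / (πθ).
r² = 360 × 25*pi / (π × 90)
r² = 100
r = 10

10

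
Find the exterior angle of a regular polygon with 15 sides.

Each exterior angle of a regular n-gon is 360 / n.
For n = 15: 360 / 15 = 24 degrees.

24 degrees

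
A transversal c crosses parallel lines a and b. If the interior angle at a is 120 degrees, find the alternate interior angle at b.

Alternate interior angles formed by parallel lines and a transversal are equal.
The given angle is 120 degrees.
The alternate interior angle = 120 degrees.

120 degrees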